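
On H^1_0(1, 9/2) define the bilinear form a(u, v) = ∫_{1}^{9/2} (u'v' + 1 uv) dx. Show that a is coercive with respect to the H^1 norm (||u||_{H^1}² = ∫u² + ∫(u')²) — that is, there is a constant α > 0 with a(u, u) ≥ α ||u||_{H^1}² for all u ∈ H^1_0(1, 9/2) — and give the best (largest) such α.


α = 1

Coercivity of a(·,·) on H^1_0(1, 9/2) means a(u, u) ≥ α ||u||_{H^1}² for every u ∈ H^1_0.
The interval has length L = 7/2, and Poincaré/coercivity depend only on L. Here a(u, u) = ∫(u')² + (1)·∫u².
Here c = 1 ≥ 1, so a(u,u) = ∫(u')² + c∫u² ≥ ∫(u')² + ∫u² = ||u||_{H^1}², i.e. α = 1 works. No larger α is possible: a(u,u) ≥ α||u||_{H^1}² means (1−α)∫(u')² ≥ (α−c)∫u², and for the modes u_n = sin(nπ(x−x₀)/L) (x₀ the left endpoint) one has ∫u_n²/∫(u_n')² = (L/(nπ))² → 0, so a(u_n,u_n)/||u_n||_{H^1}² → 1. Hence the optimal constant is α = 1.
Therefore α = 1.


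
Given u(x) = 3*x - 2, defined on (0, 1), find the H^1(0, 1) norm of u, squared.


||u||_{H^1}^2 = 10

The H^1 norm (squared) on an interval (0, L) is
  ||u||_{H^1}^2 = ∫_0^L u(x)^2 dx + ∫_0^L u'(x)^2 dx.
Compute u'(x) = 3.
Then u(x)^2 = 9*x**2 - 12*x + 4 and u'(x)^2 = 9.
Integrate each monomial from 0 to 1 using ∫_0^1 c·x^n dx = c·1^(n+1)/(n+1):
  ∫_0^1 u(x)^2 dx = ∫_0^1 (9*x^2 - 12*x + 4) dx. Term by term:
    ∫_0^1 9*x^2 dx = 3;  ∫_0^1 -12*x dx = -6;  ∫_0^1 4 dx = 4.
  Sum: 3 − 6 + 4 = 1.
  ∫_0^1 u'(x)^2 dx = ∫_0^1 (9) dx. Term by term:
    ∫_0^1 9 dx = 9.
Adding: ||u||_{H^1}^2 = 1 + 9 = 10.


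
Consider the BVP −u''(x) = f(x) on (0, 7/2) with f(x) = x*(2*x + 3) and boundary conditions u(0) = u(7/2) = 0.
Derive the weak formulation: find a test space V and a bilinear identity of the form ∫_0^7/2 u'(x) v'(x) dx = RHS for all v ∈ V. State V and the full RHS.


V = H^1_0(0, 7/2) (so v(0) = v(7/2) = 0); weak form: ∫_0^7/2 u'v' dx = ∫_0^7/2 (x*(2*x + 3)) v dx for all v ∈ V.

Multiply both sides by a test function v and integrate from 0 to 7/2:
  ∫_0^7/2 −u''(x) v(x) dx = ∫_0^7/2 f(x) v(x) dx.
Integrate the LHS by parts once:
  ∫_0^7/2 −u'' v dx = −[u'(x) v(x)]_0^7/2 + ∫_0^7/2 u'(x) v'(x) dx.
Thus ∫_0^7/2 u'(x) v'(x) dx = ∫_0^7/2 f(x) v(x) dx + [u'(x) v(x)]_0^7/2.
Choose V so that boundary terms are either known or forced to vanish.
u is Dirichlet: u(0) = u(7/2) = 0. Let V = H^1_0(0, 7/2); then v(0) = v(7/2) = 0, and [u' v]_0^7/2 = 0.
Weak formulation: find u (satisfying any essential BC) such that ∫_0^7/2 u'(x) v'(x) dx = ∫_0^7/2 f v dx for all v ∈ V.
Substituting f(x) = x*(2*x + 3), the right-hand side is ∫_0^7/2 (x*(2*x + 3)) v dx.


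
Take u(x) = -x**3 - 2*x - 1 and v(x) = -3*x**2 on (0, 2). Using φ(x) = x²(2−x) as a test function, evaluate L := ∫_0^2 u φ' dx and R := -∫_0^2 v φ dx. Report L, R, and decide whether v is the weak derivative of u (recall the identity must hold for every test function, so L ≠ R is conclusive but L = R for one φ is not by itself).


LHS = 136/15, RHS = 32/5. No, v is not the weak derivative of u.

u(x) = -x**3 - 2*x - 1, classical derivative u'(x) = -3*x**2 - 2.
φ(x) = x²(2−x), so φ'(x) = x*(4 - 3*x).
Note φ(0) = φ(2) = 0, so the boundary term u·φ vanishes.
LHS = ∫_0^2 u(x) φ'(x) dx = ∫_0^2 (3*x^5 - 4*x^4 + 6*x^3 - 5*x^2 - 4*x) dx. Term by term:
  ∫_0^2 3*x^5 dx = 32;  ∫_0^2 -4*x^4 dx = -128/5;  ∫_0^2 6*x^3 dx = 24;
  ∫_0^2 -5*x^2 dx = -40/3;  ∫_0^2 -4*x dx = -8.
Sum: 32 − 128/5 + 24 − 40/3 − 8 = 136/15.
So LHS = 136/15.
∫_0^2 v(x) φ(x) dx = ∫_0^2 (3*x^5 - 6*x^4) dx. Term by term:
  ∫_0^2 3*x^5 dx = 32;  ∫_0^2 -6*x^4 dx = -192/5.
Sum: 32 − 192/5 = -32/5.
So RHS = -∫_0^2 v(x) φ(x) dx = 32/5.
LHS − RHS = 8/3 ≠ 0, so the identity fails.
(For a valid weak derivative the identity must hold for EVERY test function, in particular this one. The failure shows v is NOT the weak derivative of u.)
Correct weak derivative would be u'(x) = -3*x**2 - 2.


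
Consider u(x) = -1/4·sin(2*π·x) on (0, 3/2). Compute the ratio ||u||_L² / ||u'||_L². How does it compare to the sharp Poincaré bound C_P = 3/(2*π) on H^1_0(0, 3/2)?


||u||_L² / ||u'||_L² = 1/(2*π) < C_P = 3/(2*π).

u(x) = -1/4·sin(2*π·x), so u'(x) = -π*cos(2*π*x)/2.
Writing u(x) = A·sin(kπx/L) with A = -1/4 and k = 3, use ∫_0^L sin²(kπx/L) dx = L/2 and ∫_0^L cos²(kπx/L) dx = L/2.
u² = 1/16·sin²(2*π·x) and (u')² = π^2/4·cos²(2*π·x), and each of sin², cos² integrates to L/2 = 3/4 over (0, 3/2).
∫_0^3/2 u² dx = 3/64, so ||u||_L² = sqrt(3)/8.
∫_0^3/2 (u')² dx = 3*π^2/16, so ||u'||_L² = sqrt(3)*π/4.
Ratio ||u||_L² / ||u'||_L² = 1/(2*π).
Sharp Poincaré constant on H^1_0(0, 3/2) is C_P = L/π = 3/(2*π), achieved by sin(2*π/3·x).
This is the k = 3 harmonic; the ratio L/(kπ) is strictly less than C_P = L/π, consistent with the sharp inequality ||u||_L² ≤ C_P ||u'||_L².


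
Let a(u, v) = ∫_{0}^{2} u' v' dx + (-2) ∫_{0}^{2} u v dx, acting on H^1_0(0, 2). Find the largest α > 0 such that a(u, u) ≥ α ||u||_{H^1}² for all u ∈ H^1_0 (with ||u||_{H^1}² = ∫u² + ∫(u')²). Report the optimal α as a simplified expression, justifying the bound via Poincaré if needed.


α = (-8 + π^2)/(4 + π^2)

Coercivity of a(·,·) on H^1_0(0, 2) means a(u, u) ≥ α ||u||_{H^1}² for every u ∈ H^1_0.
The interval has length L = 2, and Poincaré/coercivity depend only on L. Here a(u, u) = ∫(u')² + (-2)·∫u².
Here c = -2 < 0 with |c| < (π/L)² = π^2/4, so coercivity still holds. The condition a(u,u) ≥ α||u||_{H^1}² reads (1−α)∫(u')² ≥ (α−c)∫u². Any admissible α is ≤ 1 (rapidly oscillating u have ∫u²/∫(u')² → 0), and α = 1 would force 0 ≥ (1−c)∫u², impossible since c < 1; so 1−α > 0. By the sharp Poincaré inequality on H^1_0 of an interval of length L, ∫(u')² ≥ (π/L)²∫u² with equality for the first sine mode sin(π(x−x₀)/L) (x₀ the left endpoint), so the inequality holds for all u iff (1−α)(π/L)² ≥ α − c, i.e. α ≤ ((π/L)² + c)/((π/L)² + 1) = (1 + c(L/π)²)/(1 + (L/π)²). (Direct route, valid since c ≤ 0: Poincaré gives c∫u² ≥ c(L/π)²∫(u')², so a(u,u) ≥ (1 + c(L/π)²)∫(u')², while ||u||_{H^1}² ≤ (1 + (L/π)²)∫(u')²; dividing yields the same α.) With (π/L)² = π^2/4 and c = -2, the largest admissible constant is α = ((π/L)² + c)/((π/L)² + 1).
Simplifying, α = (-8 + π^2)/(4 + π^2).


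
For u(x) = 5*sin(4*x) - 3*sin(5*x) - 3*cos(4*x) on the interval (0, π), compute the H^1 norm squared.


||u||_{H^1(0,π)}^2 = 340 + 406*π

u'(x) = 12*sin(4*x) + 20*cos(4*x) - 15*cos(5*x).
Expand u² and (u')² and integrate term by term on (0, π), using: for integers n ≥ 1, ∫_0^π sin²(nx) dx = ∫_0^π cos²(nx) dx = π/2; for n ≠ n', ∫_0^π sin(nx)sin(n'x) dx = ∫_0^π cos(nx)cos(n'x) dx = 0; and by product-to-sum, ∫_0^π sin(nx)cos(n'x) dx = ½∫_0^π [sin((n+n')x) + sin((n−n')x)] dx, which is 0 when n+n' is even and 2n/(n²−n'²) when n+n' is odd (it need not vanish on (0, π)).
  u² squared terms: (-3)²·∫cos(4x)² dx = 9·π/2 = 9*π/2;  (-3)²·∫sin(5x)² dx = 9·π/2 = 9*π/2;  (5)²·∫sin(4x)² dx = 25·π/2 = 25*π/2.
  u² cross terms: 2·(-3)·(-3)·∫cos(4x)·sin(5x) dx = 18·(10/9) = 20;  2·(-3)·(5)·∫cos(4x)·sin(4x) dx = -30·(0) = 0;  2·(-3)·(5)·∫sin(5x)·sin(4x) dx = -30·(0) = 0.
  So ∫_0^π u² dx = 9*π/2 + 9*π/2 + 25*π/2 + 20 + 0 + 0 = 20 + 43*π/2.
  (u')² squared terms: (-15)²·∫cos(5x)² dx = 225·π/2 = 225*π/2;  (12)²·∫sin(4x)² dx = 144·π/2 = 72*π;  (20)²·∫cos(4x)² dx = 400·π/2 = 200*π.
  (u')² cross terms: 2·(-15)·(12)·∫cos(5x)·sin(4x) dx = -360·(-8/9) = 320;  2·(-15)·(20)·∫cos(5x)·cos(4x) dx = -600·(0) = 0;  2·(12)·(20)·∫sin(4x)·cos(4x) dx = 480·(0) = 0.
  So ∫_0^π (u')² dx = 225*π/2 + 72*π + 200*π + 320 + 0 + 0 = 320 + 769*π/2.
||u||_{H^1}^2 = (20 + 43*π/2) + (320 + 769*π/2) = 340 + 406*π.


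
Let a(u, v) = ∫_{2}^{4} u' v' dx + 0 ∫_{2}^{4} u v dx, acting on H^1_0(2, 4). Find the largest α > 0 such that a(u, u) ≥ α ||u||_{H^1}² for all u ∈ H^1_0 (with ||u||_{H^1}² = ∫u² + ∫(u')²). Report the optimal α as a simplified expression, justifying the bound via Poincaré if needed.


α = π^2/(4 + π^2)

Coercivity of a(·,·) on H^1_0(2, 4) means a(u, u) ≥ α ||u||_{H^1}² for every u ∈ H^1_0.
The interval has length L = 2, and Poincaré/coercivity depend only on L. Here a(u, u) = ∫(u')² + (0)·∫u².
Here c = 0, so a(u,u) = ∫(u')² alone. The condition a(u,u) ≥ α||u||_{H^1}² reads (1−α)∫(u')² ≥ (α−c)∫u². Any admissible α is ≤ 1 (rapidly oscillating u have ∫u²/∫(u')² → 0), and α = 1 would force 0 ≥ (1−c)∫u², impossible since c < 1; so 1−α > 0. By the sharp Poincaré inequality on H^1_0 of an interval of length L, ∫(u')² ≥ (π/L)²∫u² with equality for the first sine mode sin(π(x−x₀)/L) (x₀ the left endpoint), so the inequality holds for all u iff (1−α)(π/L)² ≥ α − c, i.e. α ≤ ((π/L)² + c)/((π/L)² + 1) = (1 + c(L/π)²)/(1 + (L/π)²). (Direct route, valid since c ≤ 0: Poincaré gives c∫u² ≥ c(L/π)²∫(u')², so a(u,u) ≥ (1 + c(L/π)²)∫(u')², while ||u||_{H^1}² ≤ (1 + (L/π)²)∫(u')²; dividing yields the same α.) With (π/L)² = π^2/4 and c = 0, the largest admissible constant is α = ((π/L)² + c)/((π/L)² + 1).
Simplifying, α = π^2/(4 + π^2).


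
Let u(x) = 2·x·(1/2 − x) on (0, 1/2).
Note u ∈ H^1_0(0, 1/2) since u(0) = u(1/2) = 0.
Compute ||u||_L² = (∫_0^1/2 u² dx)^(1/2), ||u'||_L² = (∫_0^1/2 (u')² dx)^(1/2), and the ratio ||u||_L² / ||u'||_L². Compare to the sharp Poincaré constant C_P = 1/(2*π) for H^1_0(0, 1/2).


||u||_L² / ||u'||_L² = sqrt(10)/20 < C_P = 1/(2*π).

u(x) = 2·x·(1/2 − x), so u'(x) = 1 - 4*x.
u(x) = 2·x·(1/2 − x) vanishes at x = 0 and x = 1/2, so u ∈ H^1_0(0, 1/2). Differentiate via the product rule and integrate the resulting polynomials term by term.
  ∫_0^1/2 u² dx = ∫_0^1/2 (4*x^4 - 4*x^3 + x^2) dx. Term by term:
    ∫_0^1/2 4*x^4 dx = 1/40;  ∫_0^1/2 -4*x^3 dx = -1/16;  ∫_0^1/2 x^2 dx = 1/24.
  Sum: 1/40 − 1/16 + 1/24 = 1/240.
  ∫_0^1/2 (u')² dx = ∫_0^1/2 (16*x^2 - 8*x + 1) dx. Term by term:
    ∫_0^1/2 16*x^2 dx = 2/3;  ∫_0^1/2 -8*x dx = -1;  ∫_0^1/2 1 dx = 1/2.
  Sum: 2/3 − 1 + 1/2 = 1/6.
∫_0^1/2 u² dx = 1/240, so ||u||_L² = sqrt(15)/60.
∫_0^1/2 (u')² dx = 1/6, so ||u'||_L² = sqrt(6)/6.
Ratio ||u||_L² / ||u'||_L² = sqrt(10)/20.
Sharp Poincaré constant on H^1_0(0, 1/2) is C_P = L/π = 1/(2*π), achieved by sin(2*π·x).
A polynomial bump cannot attain the sharp Poincaré constant (only the first sine eigenfunction does), so the ratio is strictly less than C_P, consistent with ||u||_L² ≤ C_P ||u'||_L².


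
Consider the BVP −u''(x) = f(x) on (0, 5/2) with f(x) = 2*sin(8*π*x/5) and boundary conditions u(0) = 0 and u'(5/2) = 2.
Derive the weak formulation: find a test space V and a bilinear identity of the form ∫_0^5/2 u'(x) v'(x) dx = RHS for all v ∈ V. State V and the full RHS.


V = {v ∈ H^1(0, 5/2) : v(0) = 0} (test functions vanish at x = 0 where u is specified); weak form: ∫_0^5/2 u'v' dx = ∫_0^5/2 (2*sin(8*π*x/5)) v dx + 2·v(5/2) for all v ∈ V.

Multiply both sides by a test function v and integrate from 0 to 5/2:
  ∫_0^5/2 −u''(x) v(x) dx = ∫_0^5/2 f(x) v(x) dx.
Integrate the LHS by parts once:
  ∫_0^5/2 −u'' v dx = −[u'(x) v(x)]_0^5/2 + ∫_0^5/2 u'(x) v'(x) dx.
Thus ∫_0^5/2 u'(x) v'(x) dx = ∫_0^5/2 f(x) v(x) dx + [u'(x) v(x)]_0^5/2.
Choose V so that boundary terms are either known or forced to vanish.
Mixed BC: u(0) = 0 (Dirichlet) and u'(5/2) = 2 (Neumann). Define V = {v ∈ H^1(0, 5/2) : v(0) = 0}. Then [u' v]_0^5/2 = u'(5/2)·v(5/2) − u'(0)·0 = 2·v(5/2).
Weak formulation: find u (satisfying any essential BC) such that ∫_0^5/2 u'(x) v'(x) dx = ∫_0^5/2 f v dx + 2·v(5/2) for all v ∈ V (Dirichlet at 0 absorbed into V; Neumann datum at x = 5/2 contributes the boundary term).
Substituting f(x) = 2*sin(8*π*x/5), the right-hand side is ∫_0^5/2 (2*sin(8*π*x/5)) v dx + 2·v(5/2).


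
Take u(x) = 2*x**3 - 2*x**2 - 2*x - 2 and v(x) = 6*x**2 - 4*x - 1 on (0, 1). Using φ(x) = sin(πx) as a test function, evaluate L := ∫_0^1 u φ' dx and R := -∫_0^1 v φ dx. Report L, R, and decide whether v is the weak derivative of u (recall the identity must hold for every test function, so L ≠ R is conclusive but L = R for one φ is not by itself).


LHS = 2/π + 24/π^3, RHS = 24/π^3. No, v is not the weak derivative of u.

u(x) = 2*x**3 - 2*x**2 - 2*x - 2, classical derivative u'(x) = 6*x**2 - 4*x - 2.
φ(x) = sin(πx), so φ'(x) = π*cos(π*x).
Note φ(0) = φ(1) = 0, so the boundary term u·φ vanishes.
LHS = ∫_0^1 u(x) φ'(x) dx = ∫_0^1 (2*π*x^3*cos(π*x) - 2*π*x^2*cos(π*x) - 2*π*x*cos(π*x) - 2*π*cos(π*x)) dx. Term by term:
  ∫_0^1 -2*π*cos(π*x) dx = 0;  ∫_0^1 -2*π*x*cos(π*x) dx = 4/π;  ∫_0^1 -2*π*x^2*cos(π*x) dx = 4/π;
  ∫_0^1 2*π*x^3*cos(π*x) dx = -6/π + 24/π^3.
Sum: 0 + 4/π + 4/π + -6/π + 24/π^3 = 2/π + 24/π^3.
So LHS = 2/π + 24/π^3.
∫_0^1 v(x) φ(x) dx = ∫_0^1 (6*x^2*sin(π*x) - 4*x*sin(π*x) - sin(π*x)) dx. Term by term:
  ∫_0^1 -sin(π*x) dx = -2/π;  ∫_0^1 -4*x*sin(π*x) dx = -4/π;  ∫_0^1 6*x^2*sin(π*x) dx = -24/π^3 + 6/π.
Sum: -2/π − 4/π + -24/π^3 + 6/π = -24/π^3.
So RHS = -∫_0^1 v(x) φ(x) dx = 24/π^3.
LHS − RHS = 2/π ≠ 0, so the identity fails.
(For a valid weak derivative the identity must hold for EVERY test function, in particular this one. The failure shows v is NOT the weak derivative of u.)
Correct weak derivative would be u'(x) = 6*x**2 - 4*x - 2.


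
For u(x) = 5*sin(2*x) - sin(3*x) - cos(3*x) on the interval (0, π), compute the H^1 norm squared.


||u||_{H^1(0,π)}^2 = 80 + 145*π/2

u'(x) = 3*sin(3*x) + 10*cos(2*x) - 3*cos(3*x).
Expand u² and (u')² and integrate term by term on (0, π), using: for integers n ≥ 1, ∫_0^π sin²(nx) dx = ∫_0^π cos²(nx) dx = π/2; for n ≠ n', ∫_0^π sin(nx)sin(n'x) dx = ∫_0^π cos(nx)cos(n'x) dx = 0; and by product-to-sum, ∫_0^π sin(nx)cos(n'x) dx = ½∫_0^π [sin((n+n')x) + sin((n−n')x)] dx, which is 0 when n+n' is even and 2n/(n²−n'²) when n+n' is odd (it need not vanish on (0, π)).
  u² squared terms: (-1)²·∫cos(3x)² dx = 1·π/2 = π/2;  (-1)²·∫sin(3x)² dx = 1·π/2 = π/2;  (5)²·∫sin(2x)² dx = 25·π/2 = 25*π/2.
  u² cross terms: 2·(-1)·(-1)·∫cos(3x)·sin(3x) dx = 2·(0) = 0;  2·(-1)·(5)·∫cos(3x)·sin(2x) dx = -10·(-4/5) = 8;  2·(-1)·(5)·∫sin(3x)·sin(2x) dx = -10·(0) = 0.
  So ∫_0^π u² dx = π/2 + π/2 + 25*π/2 + 0 + 8 + 0 = 8 + 27*π/2.
  (u')² squared terms: (-3)²·∫cos(3x)² dx = 9·π/2 = 9*π/2;  (3)²·∫sin(3x)² dx = 9·π/2 = 9*π/2;  (10)²·∫cos(2x)² dx = 100·π/2 = 50*π.
  (u')² cross terms: 2·(-3)·(3)·∫cos(3x)·sin(3x) dx = -18·(0) = 0;  2·(-3)·(10)·∫cos(3x)·cos(2x) dx = -60·(0) = 0;  2·(3)·(10)·∫sin(3x)·cos(2x) dx = 60·(6/5) = 72.
  So ∫_0^π (u')² dx = 9*π/2 + 9*π/2 + 50*π + 0 + 0 + 72 = 72 + 59*π.
||u||_{H^1}^2 = (8 + 27*π/2) + (72 + 59*π) = 80 + 145*π/2.


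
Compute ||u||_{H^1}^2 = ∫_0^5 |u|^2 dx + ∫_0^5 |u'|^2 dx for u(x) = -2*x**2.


||u||_{H^1}^2 = 9500/3

The H^1 norm (squared) on an interval (0, L) is
  ||u||_{H^1}^2 = ∫_0^L u(x)^2 dx + ∫_0^L u'(x)^2 dx.
Compute u'(x) = -4*x.
Then u(x)^2 = 4*x**4 and u'(x)^2 = 16*x**2.
Integrate each monomial from 0 to 5 using ∫_0^5 c·x^n dx = c·5^(n+1)/(n+1):
  ∫_0^5 u(x)^2 dx = ∫_0^5 (4*x^4) dx. Term by term:
    ∫_0^5 4*x^4 dx = 2500.
  ∫_0^5 u'(x)^2 dx = ∫_0^5 (16*x^2) dx. Term by term:
    ∫_0^5 16*x^2 dx = 2000/3.
Adding: ||u||_{H^1}^2 = 2500 + 2000/3 = 9500/3.


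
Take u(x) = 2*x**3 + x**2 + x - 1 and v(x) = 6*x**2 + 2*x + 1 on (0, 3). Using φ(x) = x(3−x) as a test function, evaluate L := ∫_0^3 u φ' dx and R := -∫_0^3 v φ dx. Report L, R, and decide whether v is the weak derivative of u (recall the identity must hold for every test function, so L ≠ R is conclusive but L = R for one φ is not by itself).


LHS = -909/10, RHS = -909/10. Yes, v = u' weakly.

u(x) = 2*x**3 + x**2 + x - 1, classical derivative u'(x) = 6*x**2 + 2*x + 1.
φ(x) = x(3−x), so φ'(x) = 3 - 2*x.
Note φ(0) = φ(3) = 0, so the boundary term u·φ vanishes.
LHS = ∫_0^3 u(x) φ'(x) dx = ∫_0^3 (-4*x^4 + 4*x^3 + x^2 + 5*x - 3) dx. Term by term:
  ∫_0^3 -4*x^4 dx = -972/5;  ∫_0^3 4*x^3 dx = 81;  ∫_0^3 x^2 dx = 9;
  ∫_0^3 5*x dx = 45/2;  ∫_0^3 -3 dx = -9.
Sum: -972/5 + 81 + 9 + 45/2 − 9 = -909/10.
So LHS = -909/10.
∫_0^3 v(x) φ(x) dx = ∫_0^3 (-6*x^4 + 16*x^3 + 5*x^2 + 3*x) dx. Term by term:
  ∫_0^3 -6*x^4 dx = -1458/5;  ∫_0^3 16*x^3 dx = 324;  ∫_0^3 5*x^2 dx = 45;
  ∫_0^3 3*x dx = 27/2.
Sum: -1458/5 + 324 + 45 + 27/2 = 909/10.
So RHS = -∫_0^3 v(x) φ(x) dx = -909/10.
LHS = RHS, so the identity holds for this test φ.
Moreover u is smooth here and v(x) = u'(x) = 6*x**2 + 2*x + 1 pointwise, so the identity holds for every test function. Hence v is the weak derivative of u.


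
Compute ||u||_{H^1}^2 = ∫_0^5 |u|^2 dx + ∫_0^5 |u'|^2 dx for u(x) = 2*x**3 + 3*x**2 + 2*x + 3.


||u||_{H^1}^2 = 2686940/21

The H^1 norm (squared) on an interval (0, L) is
  ||u||_{H^1}^2 = ∫_0^L u(x)^2 dx + ∫_0^L u'(x)^2 dx.
Compute u'(x) = 6*x**2 + 6*x + 2.
Then u(x)^2 = 4*x**6 + 12*x**5 + 17*x**4 + 24*x**3 + 22*x**2 + 12*x + 9 and u'(x)^2 = 36*x**4 + 72*x**3 + 60*x**2 + 24*x + 4.
Integrate each monomial from 0 to 5 using ∫_0^5 c·x^n dx = c·5^(n+1)/(n+1):
  ∫_0^5 u(x)^2 dx = ∫_0^5 (4*x^6 + 12*x^5 + 17*x^4 + 24*x^3 + 22*x^2 + 12*x + 9) dx. Term by term:
    ∫_0^5 4*x^6 dx = 312500/7;  ∫_0^5 12*x^5 dx = 31250;  ∫_0^5 17*x^4 dx = 10625;
    ∫_0^5 24*x^3 dx = 3750;  ∫_0^5 22*x^2 dx = 2750/3;  ∫_0^5 12*x dx = 150;
    ∫_0^5 9 dx = 45.
  Sum: 312500/7 + 31250 + 10625 + 3750 + 2750/3 + 150 + 45 = 1918970/21.
  ∫_0^5 u'(x)^2 dx = ∫_0^5 (36*x^4 + 72*x^3 + 60*x^2 + 24*x + 4) dx. Term by term:
    ∫_0^5 36*x^4 dx = 22500;  ∫_0^5 72*x^3 dx = 11250;  ∫_0^5 60*x^2 dx = 2500;
    ∫_0^5 24*x dx = 300;  ∫_0^5 4 dx = 20.
  Sum: 22500 + 11250 + 2500 + 300 + 20 = 36570.
Adding: ||u||_{H^1}^2 = 1918970/21 + 36570 = 2686940/21.


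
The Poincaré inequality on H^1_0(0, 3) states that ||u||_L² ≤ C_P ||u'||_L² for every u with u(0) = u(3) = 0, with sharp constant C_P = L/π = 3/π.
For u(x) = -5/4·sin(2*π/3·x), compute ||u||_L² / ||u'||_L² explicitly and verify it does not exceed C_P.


||u||_L² / ||u'||_L² = 3/(2*π) < C_P = 3/π.

u(x) = -5/4·sin(2*π/3·x), so u'(x) = -5*π*cos(2*π*x/3)/6.
Writing u(x) = A·sin(kπx/L) with A = -5/4 and k = 2, use ∫_0^L sin²(kπx/L) dx = L/2 and ∫_0^L cos²(kπx/L) dx = L/2.
u² = 25/16·sin²(2*π/3·x) and (u')² = 25*π^2/36·cos²(2*π/3·x), and each of sin², cos² integrates to L/2 = 3/2 over (0, 3).
∫_0^3 u² dx = 75/32, so ||u||_L² = 5*sqrt(6)/8.
∫_0^3 (u')² dx = 25*π^2/24, so ||u'||_L² = 5*sqrt(6)*π/12.
Ratio ||u||_L² / ||u'||_L² = 3/(2*π).
Sharp Poincaré constant on H^1_0(0, 3) is C_P = L/π = 3/π, achieved by sin(π/3·x).
This is the k = 2 harmonic; the ratio L/(kπ) is strictly less than C_P = L/π, consistent with the sharp inequality ||u||_L² ≤ C_P ||u'||_L².


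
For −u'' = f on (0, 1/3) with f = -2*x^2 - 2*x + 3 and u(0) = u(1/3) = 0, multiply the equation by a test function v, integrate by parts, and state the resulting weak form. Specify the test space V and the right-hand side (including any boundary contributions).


V = H^1_0(0, 1/3) (so v(0) = v(1/3) = 0); weak form: ∫_0^1/3 u'v' dx = ∫_0^1/3 (-2*x^2 - 2*x + 3) v dx for all v ∈ V.

Multiply both sides by a test function v and integrate from 0 to 1/3:
  ∫_0^1/3 −u''(x) v(x) dx = ∫_0^1/3 f(x) v(x) dx.
Integrate the LHS by parts once:
  ∫_0^1/3 −u'' v dx = −[u'(x) v(x)]_0^1/3 + ∫_0^1/3 u'(x) v'(x) dx.
Thus ∫_0^1/3 u'(x) v'(x) dx = ∫_0^1/3 f(x) v(x) dx + [u'(x) v(x)]_0^1/3.
Choose V so that boundary terms are either known or forced to vanish.
u is Dirichlet: u(0) = u(1/3) = 0. Let V = H^1_0(0, 1/3); then v(0) = v(1/3) = 0, and [u' v]_0^1/3 = 0.
Weak formulation: find u (satisfying any essential BC) such that ∫_0^1/3 u'(x) v'(x) dx = ∫_0^1/3 f v dx for all v ∈ V.
Substituting f(x) = -2*x^2 - 2*x + 3, the right-hand side is ∫_0^1/3 (-2*x^2 - 2*x + 3) v dx.


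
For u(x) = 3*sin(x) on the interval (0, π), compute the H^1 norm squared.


||u||_{H^1(0,π)}^2 = 9*π

u'(x) = 3*cos(x).
Expand u² and (u')² and integrate term by term on (0, π), using: for integers n ≥ 1, ∫_0^π sin²(nx) dx = ∫_0^π cos²(nx) dx = π/2; for n ≠ n', ∫_0^π sin(nx)sin(n'x) dx = ∫_0^π cos(nx)cos(n'x) dx = 0; and by product-to-sum, ∫_0^π sin(nx)cos(n'x) dx = ½∫_0^π [sin((n+n')x) + sin((n−n')x)] dx, which is 0 when n+n' is even and 2n/(n²−n'²) when n+n' is odd (it need not vanish on (0, π)).
  u² squared terms: (3)²·∫sin(x)² dx = 9·π/2 = 9*π/2.
  So ∫_0^π u² dx = 9*π/2.
  (u')² squared terms: (3)²·∫cos(x)² dx = 9·π/2 = 9*π/2.
  So ∫_0^π (u')² dx = 9*π/2.
||u||_{H^1}^2 = (9*π/2) + (9*π/2) = 9*π.


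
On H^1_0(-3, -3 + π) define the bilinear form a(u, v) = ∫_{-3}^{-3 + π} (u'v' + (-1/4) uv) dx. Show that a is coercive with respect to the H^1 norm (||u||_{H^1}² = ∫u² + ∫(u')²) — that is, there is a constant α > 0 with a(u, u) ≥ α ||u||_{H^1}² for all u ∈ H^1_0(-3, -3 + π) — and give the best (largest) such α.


α = 3/8

Coercivity of a(·,·) on H^1_0(-3, -3 + π) means a(u, u) ≥ α ||u||_{H^1}² for every u ∈ H^1_0.
The interval has length L = π, and Poincaré/coercivity depend only on L. Here a(u, u) = ∫(u')² + (-1/4)·∫u².
Here c = -1/4 < 0 with |c| < (π/L)² = 1, so coercivity still holds. The condition a(u,u) ≥ α||u||_{H^1}² reads (1−α)∫(u')² ≥ (α−c)∫u². Any admissible α is ≤ 1 (rapidly oscillating u have ∫u²/∫(u')² → 0), and α = 1 would force 0 ≥ (1−c)∫u², impossible since c < 1; so 1−α > 0. By the sharp Poincaré inequality on H^1_0 of an interval of length L, ∫(u')² ≥ (π/L)²∫u² with equality for the first sine mode sin(π(x−x₀)/L) (x₀ the left endpoint), so the inequality holds for all u iff (1−α)(π/L)² ≥ α − c, i.e. α ≤ ((π/L)² + c)/((π/L)² + 1) = (1 + c(L/π)²)/(1 + (L/π)²). (Direct route, valid since c ≤ 0: Poincaré gives c∫u² ≥ c(L/π)²∫(u')², so a(u,u) ≥ (1 + c(L/π)²)∫(u')², while ||u||_{H^1}² ≤ (1 + (L/π)²)∫(u')²; dividing yields the same α.) With (π/L)² = 1 and c = -1/4, the largest admissible constant is α = ((π/L)² + c)/((π/L)² + 1).
Simplifying, α = 3/8.


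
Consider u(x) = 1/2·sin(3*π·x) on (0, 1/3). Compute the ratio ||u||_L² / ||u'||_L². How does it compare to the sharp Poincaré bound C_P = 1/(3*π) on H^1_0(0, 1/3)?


||u||_L² / ||u'||_L² = 1/(3*π) = C_P.

u(x) = 1/2·sin(3*π·x), so u'(x) = 3*π*cos(3*π*x)/2.
Writing u(x) = A·sin(kπx/L) with A = 1/2 and k = 1, use ∫_0^L sin²(kπx/L) dx = L/2 and ∫_0^L cos²(kπx/L) dx = L/2.
u² = 1/4·sin²(3*π·x) and (u')² = 9*π^2/4·cos²(3*π·x), and each of sin², cos² integrates to L/2 = 1/6 over (0, 1/3).
∫_0^1/3 u² dx = 1/24, so ||u||_L² = sqrt(6)/12.
∫_0^1/3 (u')² dx = 3*π^2/8, so ||u'||_L² = sqrt(6)*π/4.
Ratio ||u||_L² / ||u'||_L² = 1/(3*π).
Sharp Poincaré constant on H^1_0(0, 1/3) is C_P = L/π = 1/(3*π), achieved by sin(3*π·x).
This is the k = 1 eigenfunction (up to amplitude), so the ratio equals the sharp Poincaré constant exactly.


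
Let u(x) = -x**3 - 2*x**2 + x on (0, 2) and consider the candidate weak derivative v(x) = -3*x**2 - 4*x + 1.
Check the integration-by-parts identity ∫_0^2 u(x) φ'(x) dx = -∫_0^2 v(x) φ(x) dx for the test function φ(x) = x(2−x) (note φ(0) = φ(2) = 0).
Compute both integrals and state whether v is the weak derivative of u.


LHS = 44/5, RHS = 44/5. Yes, v = u' weakly.

u(x) = -x**3 - 2*x**2 + x, classical derivative u'(x) = -3*x**2 - 4*x + 1.
φ(x) = x(2−x), so φ'(x) = 2 - 2*x.
Note φ(0) = φ(2) = 0, so the boundary term u·φ vanishes.
LHS = ∫_0^2 u(x) φ'(x) dx = ∫_0^2 (2*x^4 + 2*x^3 - 6*x^2 + 2*x) dx. Term by term:
  ∫_0^2 2*x^4 dx = 64/5;  ∫_0^2 2*x^3 dx = 8;  ∫_0^2 -6*x^2 dx = -16;
  ∫_0^2 2*x dx = 4.
Sum: 64/5 + 8 − 16 + 4 = 44/5.
So LHS = 44/5.
∫_0^2 v(x) φ(x) dx = ∫_0^2 (3*x^4 - 2*x^3 - 9*x^2 + 2*x) dx. Term by term:
  ∫_0^2 3*x^4 dx = 96/5;  ∫_0^2 -2*x^3 dx = -8;  ∫_0^2 -9*x^2 dx = -24;
  ∫_0^2 2*x dx = 4.
Sum: 96/5 − 8 − 24 + 4 = -44/5.
So RHS = -∫_0^2 v(x) φ(x) dx = 44/5.
LHS = RHS, so the identity holds for this test φ.
Moreover u is smooth here and v(x) = u'(x) = -3*x**2 - 4*x + 1 pointwise, so the identity holds for every test function. Hence v is the weak derivative of u.


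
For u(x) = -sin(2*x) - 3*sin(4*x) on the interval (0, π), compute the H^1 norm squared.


||u||_{H^1(0,π)}^2 = 79*π

u'(x) = -2*cos(2*x) - 12*cos(4*x).
Expand u² and (u')² and integrate term by term on (0, π), using: for integers n ≥ 1, ∫_0^π sin²(nx) dx = ∫_0^π cos²(nx) dx = π/2; for n ≠ n', ∫_0^π sin(nx)sin(n'x) dx = ∫_0^π cos(nx)cos(n'x) dx = 0; and by product-to-sum, ∫_0^π sin(nx)cos(n'x) dx = ½∫_0^π [sin((n+n')x) + sin((n−n')x)] dx, which is 0 when n+n' is even and 2n/(n²−n'²) when n+n' is odd (it need not vanish on (0, π)).
  u² squared terms: (-1)²·∫sin(2x)² dx = 1·π/2 = π/2;  (-3)²·∫sin(4x)² dx = 9·π/2 = 9*π/2.
  u² cross terms: 2·(-1)·(-3)·∫sin(2x)·sin(4x) dx = 6·(0) = 0.
  So ∫_0^π u² dx = π/2 + 9*π/2 + 0 = 5*π.
  (u')² squared terms: (-12)²·∫cos(4x)² dx = 144·π/2 = 72*π;  (-2)²·∫cos(2x)² dx = 4·π/2 = 2*π.
  (u')² cross terms: 2·(-12)·(-2)·∫cos(4x)·cos(2x) dx = 48·(0) = 0.
  So ∫_0^π (u')² dx = 72*π + 2*π + 0 = 74*π.
||u||_{H^1}^2 = (5*π) + (74*π) = 79*π.


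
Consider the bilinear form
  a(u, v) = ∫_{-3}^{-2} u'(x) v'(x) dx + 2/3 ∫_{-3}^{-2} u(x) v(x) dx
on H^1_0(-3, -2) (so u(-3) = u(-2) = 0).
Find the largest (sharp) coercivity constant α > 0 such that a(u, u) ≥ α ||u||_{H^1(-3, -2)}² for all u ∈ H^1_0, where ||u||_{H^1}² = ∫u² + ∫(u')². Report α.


α = (2/3 + π^2)/(1 + π^2)

Coercivity of a(·,·) on H^1_0(-3, -2) means a(u, u) ≥ α ||u||_{H^1}² for every u ∈ H^1_0.
The interval has length L = 1, and Poincaré/coercivity depend only on L. Here a(u, u) = ∫(u')² + (2/3)·∫u².
Here 0 < c = 2/3 < 1. The condition a(u,u) ≥ α||u||_{H^1}² reads (1−α)∫(u')² ≥ (α−c)∫u². Any admissible α is ≤ 1 (rapidly oscillating u have ∫u²/∫(u')² → 0), and α = 1 would force 0 ≥ (1−c)∫u², impossible since c < 1; so 1−α > 0. By the sharp Poincaré inequality on H^1_0 of an interval of length L, ∫(u')² ≥ (π/L)²∫u² with equality for the first sine mode sin(π(x−x₀)/L) (x₀ the left endpoint), so the inequality holds for all u iff (1−α)(π/L)² ≥ α − c, i.e. α ≤ ((π/L)² + c)/((π/L)² + 1) = (1 + c(L/π)²)/(1 + (L/π)²). With (π/L)² = π^2 and c = 2/3, the largest admissible constant is α = ((π/L)² + c)/((π/L)² + 1).
Simplifying, α = (2/3 + π^2)/(1 + π^2).


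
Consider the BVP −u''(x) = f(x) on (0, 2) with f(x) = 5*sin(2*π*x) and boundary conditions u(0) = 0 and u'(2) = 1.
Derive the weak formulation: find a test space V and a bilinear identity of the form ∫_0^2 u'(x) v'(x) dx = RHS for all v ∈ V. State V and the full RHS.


V = {v ∈ H^1(0, 2) : v(0) = 0} (test functions vanish at x = 0 where u is specified); weak form: ∫_0^2 u'v' dx = ∫_0^2 (5*sin(2*π*x)) v dx + v(2) for all v ∈ V.

Multiply both sides by a test function v and integrate from 0 to 2:
  ∫_0^2 −u''(x) v(x) dx = ∫_0^2 f(x) v(x) dx.
Integrate the LHS by parts once:
  ∫_0^2 −u'' v dx = −[u'(x) v(x)]_0^2 + ∫_0^2 u'(x) v'(x) dx.
Thus ∫_0^2 u'(x) v'(x) dx = ∫_0^2 f(x) v(x) dx + [u'(x) v(x)]_0^2.
Choose V so that boundary terms are either known or forced to vanish.
Mixed BC: u(0) = 0 (Dirichlet) and u'(2) = 1 (Neumann). Define V = {v ∈ H^1(0, 2) : v(0) = 0}. Then [u' v]_0^2 = u'(2)·v(2) − u'(0)·0 = v(2).
Weak formulation: find u (satisfying any essential BC) such that ∫_0^2 u'(x) v'(x) dx = ∫_0^2 f v dx + v(2) for all v ∈ V (Dirichlet at 0 absorbed into V; Neumann datum at x = 2 contributes the boundary term).
Substituting f(x) = 5*sin(2*π*x), the right-hand side is ∫_0^2 (5*sin(2*π*x)) v dx + v(2).


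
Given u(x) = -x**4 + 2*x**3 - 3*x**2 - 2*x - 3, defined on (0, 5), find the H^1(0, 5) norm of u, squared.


||u||_{H^1}^2 = 27229015/126

The H^1 norm (squared) on an interval (0, L) is
  ||u||_{H^1}^2 = ∫_0^L u(x)^2 dx + ∫_0^L u'(x)^2 dx.
Compute u'(x) = -4*x**3 + 6*x**2 - 6*x - 2.
Then u(x)^2 = x**8 - 4*x**7 + 10*x**6 - 8*x**5 + 7*x**4 + 22*x**2 + 12*x + 9 and u'(x)^2 = 16*x**6 - 48*x**5 + 84*x**4 - 56*x**3 + 12*x**2 + 24*x + 4.
Integrate each monomial from 0 to 5 using ∫_0^5 c·x^n dx = c·5^(n+1)/(n+1):
  ∫_0^5 u(x)^2 dx = ∫_0^5 (x^8 - 4*x^7 + 10*x^6 - 8*x^5 + 7*x^4 + 22*x^2 + 12*x + 9) dx. Term by term:
    ∫_0^5 x^8 dx = 1953125/9;  ∫_0^5 -4*x^7 dx = -390625/2;  ∫_0^5 10*x^6 dx = 781250/7;
    ∫_0^5 -8*x^5 dx = -62500/3;  ∫_0^5 7*x^4 dx = 4375;  ∫_0^5 22*x^2 dx = 2750/3;
    ∫_0^5 12*x dx = 150;  ∫_0^5 9 dx = 45.
  Sum: 1953125/9 − 390625/2 + 781250/7 − 62500/3 + 4375 + 2750/3 + 150 + 45 = 14863195/126.
  ∫_0^5 u'(x)^2 dx = ∫_0^5 (16*x^6 - 48*x^5 + 84*x^4 - 56*x^3 + 12*x^2 + 24*x + 4) dx. Term by term:
    ∫_0^5 16*x^6 dx = 1250000/7;  ∫_0^5 -48*x^5 dx = -125000;  ∫_0^5 84*x^4 dx = 52500;
    ∫_0^5 -56*x^3 dx = -8750;  ∫_0^5 12*x^2 dx = 500;  ∫_0^5 24*x dx = 300;
    ∫_0^5 4 dx = 20.
  Sum: 1250000/7 − 125000 + 52500 − 8750 + 500 + 300 + 20 = 686990/7.
Adding: ||u||_{H^1}^2 = 14863195/126 + 686990/7 = 27229015/126.


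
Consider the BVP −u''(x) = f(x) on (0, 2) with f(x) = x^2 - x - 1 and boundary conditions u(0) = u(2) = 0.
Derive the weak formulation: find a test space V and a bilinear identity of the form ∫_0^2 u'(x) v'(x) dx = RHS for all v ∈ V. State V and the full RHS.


V = H^1_0(0, 2) (so v(0) = v(2) = 0); weak form: ∫_0^2 u'v' dx = ∫_0^2 (x^2 - x - 1) v dx for all v ∈ V.

Multiply both sides by a test function v and integrate from 0 to 2:
  ∫_0^2 −u''(x) v(x) dx = ∫_0^2 f(x) v(x) dx.
Integrate the LHS by parts once:
  ∫_0^2 −u'' v dx = −[u'(x) v(x)]_0^2 + ∫_0^2 u'(x) v'(x) dx.
Thus ∫_0^2 u'(x) v'(x) dx = ∫_0^2 f(x) v(x) dx + [u'(x) v(x)]_0^2.
Choose V so that boundary terms are either known or forced to vanish.
u is Dirichlet: u(0) = u(2) = 0. Let V = H^1_0(0, 2); then v(0) = v(2) = 0, and [u' v]_0^2 = 0.
Weak formulation: find u (satisfying any essential BC) such that ∫_0^2 u'(x) v'(x) dx = ∫_0^2 f v dx for all v ∈ V.
Substituting f(x) = x^2 - x - 1, the right-hand side is ∫_0^2 (x^2 - x - 1) v dx.


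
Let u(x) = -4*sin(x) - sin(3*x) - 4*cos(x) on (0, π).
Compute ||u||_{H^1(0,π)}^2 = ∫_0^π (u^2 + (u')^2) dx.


||u||_{H^1(0,π)}^2 = 37*π

u'(x) = 4*sin(x) - 4*cos(x) - 3*cos(3*x).
Expand u² and (u')² and integrate term by term on (0, π), using: for integers n ≥ 1, ∫_0^π sin²(nx) dx = ∫_0^π cos²(nx) dx = π/2; for n ≠ n', ∫_0^π sin(nx)sin(n'x) dx = ∫_0^π cos(nx)cos(n'x) dx = 0; and by product-to-sum, ∫_0^π sin(nx)cos(n'x) dx = ½∫_0^π [sin((n+n')x) + sin((n−n')x)] dx, which is 0 when n+n' is even and 2n/(n²−n'²) when n+n' is odd (it need not vanish on (0, π)).
  u² squared terms: (-1)²·∫sin(3x)² dx = 1·π/2 = π/2;  (-4)²·∫cos(x)² dx = 16·π/2 = 8*π;  (-4)²·∫sin(x)² dx = 16·π/2 = 8*π.
  u² cross terms: 2·(-1)·(-4)·∫sin(3x)·cos(x) dx = 8·(0) = 0;  2·(-1)·(-4)·∫sin(3x)·sin(x) dx = 8·(0) = 0;  2·(-4)·(-4)·∫cos(x)·sin(x) dx = 32·(0) = 0.
  So ∫_0^π u² dx = π/2 + 8*π + 8*π + 0 + 0 + 0 = 33*π/2.
  (u')² squared terms: (-4)²·∫cos(x)² dx = 16·π/2 = 8*π;  (-3)²·∫cos(3x)² dx = 9·π/2 = 9*π/2;  (4)²·∫sin(x)² dx = 16·π/2 = 8*π.
  (u')² cross terms: 2·(-4)·(-3)·∫cos(x)·cos(3x) dx = 24·(0) = 0;  2·(-4)·(4)·∫cos(x)·sin(x) dx = -32·(0) = 0;  2·(-3)·(4)·∫cos(3x)·sin(x) dx = -24·(0) = 0.
  So ∫_0^π (u')² dx = 8*π + 9*π/2 + 8*π + 0 + 0 + 0 = 41*π/2.
||u||_{H^1}^2 = (33*π/2) + (41*π/2) = 37*π.


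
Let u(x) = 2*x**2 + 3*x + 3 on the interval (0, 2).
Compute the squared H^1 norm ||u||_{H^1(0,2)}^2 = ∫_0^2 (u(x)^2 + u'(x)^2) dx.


||u||_{H^1}^2 = 4384/15

The H^1 norm (squared) on an interval (0, L) is
  ||u||_{H^1}^2 = ∫_0^L u(x)^2 dx + ∫_0^L u'(x)^2 dx.
Compute u'(x) = 4*x + 3.
Then u(x)^2 = 4*x**4 + 12*x**3 + 21*x**2 + 18*x + 9 and u'(x)^2 = 16*x**2 + 24*x + 9.
Integrate each monomial from 0 to 2 using ∫_0^2 c·x^n dx = c·2^(n+1)/(n+1):
  ∫_0^2 u(x)^2 dx = ∫_0^2 (4*x^4 + 12*x^3 + 21*x^2 + 18*x + 9) dx. Term by term:
    ∫_0^2 4*x^4 dx = 128/5;  ∫_0^2 12*x^3 dx = 48;  ∫_0^2 21*x^2 dx = 56;
    ∫_0^2 18*x dx = 36;  ∫_0^2 9 dx = 18.
  Sum: 128/5 + 48 + 56 + 36 + 18 = 918/5.
  ∫_0^2 u'(x)^2 dx = ∫_0^2 (16*x^2 + 24*x + 9) dx. Term by term:
    ∫_0^2 16*x^2 dx = 128/3;  ∫_0^2 24*x dx = 48;  ∫_0^2 9 dx = 18.
  Sum: 128/3 + 48 + 18 = 326/3.
Adding: ||u||_{H^1}^2 = 918/5 + 326/3 = 4384/15.


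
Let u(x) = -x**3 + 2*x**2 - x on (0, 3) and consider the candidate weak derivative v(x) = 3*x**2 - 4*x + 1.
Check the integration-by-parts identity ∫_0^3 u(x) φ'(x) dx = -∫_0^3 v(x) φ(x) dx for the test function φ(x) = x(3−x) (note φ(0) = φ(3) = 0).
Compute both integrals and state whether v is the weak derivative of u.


LHS = 279/20, RHS = -279/20. No, v is not the weak derivative of u.

u(x) = -x**3 + 2*x**2 - x, classical derivative u'(x) = -3*x**2 + 4*x - 1.
φ(x) = x(3−x), so φ'(x) = 3 - 2*x.
Note φ(0) = φ(3) = 0, so the boundary term u·φ vanishes.
LHS = ∫_0^3 u(x) φ'(x) dx = ∫_0^3 (2*x^4 - 7*x^3 + 8*x^2 - 3*x) dx. Term by term:
  ∫_0^3 2*x^4 dx = 486/5;  ∫_0^3 -7*x^3 dx = -567/4;  ∫_0^3 8*x^2 dx = 72;
  ∫_0^3 -3*x dx = -27/2.
Sum: 486/5 − 567/4 + 72 − 27/2 = 279/20.
So LHS = 279/20.
∫_0^3 v(x) φ(x) dx = ∫_0^3 (-3*x^4 + 13*x^3 - 13*x^2 + 3*x) dx. Term by term:
  ∫_0^3 -3*x^4 dx = -729/5;  ∫_0^3 13*x^3 dx = 1053/4;  ∫_0^3 -13*x^2 dx = -117;
  ∫_0^3 3*x dx = 27/2.
Sum: -729/5 + 1053/4 − 117 + 27/2 = 279/20.
So RHS = -∫_0^3 v(x) φ(x) dx = -279/20.
LHS − RHS = 279/10 ≠ 0, so the identity fails.
(For a valid weak derivative the identity must hold for EVERY test function, in particular this one. The failure shows v is NOT the weak derivative of u.)
Correct weak derivative would be u'(x) = -3*x**2 + 4*x - 1.


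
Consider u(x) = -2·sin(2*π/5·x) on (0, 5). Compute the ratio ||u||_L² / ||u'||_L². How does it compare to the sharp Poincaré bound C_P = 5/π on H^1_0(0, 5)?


||u||_L² / ||u'||_L² = 5/(2*π) < C_P = 5/π.

u(x) = -2·sin(2*π/5·x), so u'(x) = -4*π*cos(2*π*x/5)/5.
Writing u(x) = A·sin(kπx/L) with A = -2 and k = 2, use ∫_0^L sin²(kπx/L) dx = L/2 and ∫_0^L cos²(kπx/L) dx = L/2.
u² = 4·sin²(2*π/5·x) and (u')² = 16*π^2/25·cos²(2*π/5·x), and each of sin², cos² integrates to L/2 = 5/2 over (0, 5).
∫_0^5 u² dx = 10, so ||u||_L² = sqrt(10).
∫_0^5 (u')² dx = 8*π^2/5, so ||u'||_L² = 2*sqrt(10)*π/5.
Ratio ||u||_L² / ||u'||_L² = 5/(2*π).
Sharp Poincaré constant on H^1_0(0, 5) is C_P = L/π = 5/π, achieved by sin(π/5·x).
This is the k = 2 harmonic; the ratio L/(kπ) is strictly less than C_P = L/π, consistent with the sharp inequality ||u||_L² ≤ C_P ||u'||_L².


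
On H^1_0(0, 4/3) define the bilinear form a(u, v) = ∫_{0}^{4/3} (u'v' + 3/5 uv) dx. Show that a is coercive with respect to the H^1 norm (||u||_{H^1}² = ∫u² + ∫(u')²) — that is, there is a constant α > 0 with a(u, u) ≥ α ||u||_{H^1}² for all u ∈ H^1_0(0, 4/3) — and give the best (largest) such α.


α = 3*(16 + 15*π^2)/(5*(16 + 9*π^2))

Coercivity of a(·,·) on H^1_0(0, 4/3) means a(u, u) ≥ α ||u||_{H^1}² for every u ∈ H^1_0.
The interval has length L = 4/3, and Poincaré/coercivity depend only on L. Here a(u, u) = ∫(u')² + (3/5)·∫u².
Here 0 < c = 3/5 < 1. The condition a(u,u) ≥ α||u||_{H^1}² reads (1−α)∫(u')² ≥ (α−c)∫u². Any admissible α is ≤ 1 (rapidly oscillating u have ∫u²/∫(u')² → 0), and α = 1 would force 0 ≥ (1−c)∫u², impossible since c < 1; so 1−α > 0. By the sharp Poincaré inequality on H^1_0 of an interval of length L, ∫(u')² ≥ (π/L)²∫u² with equality for the first sine mode sin(π(x−x₀)/L) (x₀ the left endpoint), so the inequality holds for all u iff (1−α)(π/L)² ≥ α − c, i.e. α ≤ ((π/L)² + c)/((π/L)² + 1) = (1 + c(L/π)²)/(1 + (L/π)²). With (π/L)² = 9*π^2/16 and c = 3/5, the largest admissible constant is α = ((π/L)² + c)/((π/L)² + 1).
Simplifying, α = 3*(16 + 15*π^2)/(5*(16 + 9*π^2)).


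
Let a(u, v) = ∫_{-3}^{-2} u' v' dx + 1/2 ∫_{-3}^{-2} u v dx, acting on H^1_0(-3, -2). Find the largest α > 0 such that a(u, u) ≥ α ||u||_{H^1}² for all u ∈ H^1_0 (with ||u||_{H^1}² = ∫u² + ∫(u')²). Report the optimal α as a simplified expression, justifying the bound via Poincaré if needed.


α = (1/2 + π^2)/(1 + π^2)

Coercivity of a(·,·) on H^1_0(-3, -2) means a(u, u) ≥ α ||u||_{H^1}² for every u ∈ H^1_0.
The interval has length L = 1, and Poincaré/coercivity depend only on L. Here a(u, u) = ∫(u')² + (1/2)·∫u².
Here 0 < c = 1/2 < 1. The condition a(u,u) ≥ α||u||_{H^1}² reads (1−α)∫(u')² ≥ (α−c)∫u². Any admissible α is ≤ 1 (rapidly oscillating u have ∫u²/∫(u')² → 0), and α = 1 would force 0 ≥ (1−c)∫u², impossible since c < 1; so 1−α > 0. By the sharp Poincaré inequality on H^1_0 of an interval of length L, ∫(u')² ≥ (π/L)²∫u² with equality for the first sine mode sin(π(x−x₀)/L) (x₀ the left endpoint), so the inequality holds for all u iff (1−α)(π/L)² ≥ α − c, i.e. α ≤ ((π/L)² + c)/((π/L)² + 1) = (1 + c(L/π)²)/(1 + (L/π)²). With (π/L)² = π^2 and c = 1/2, the largest admissible constant is α = ((π/L)² + c)/((π/L)² + 1).
Simplifying, α = (1/2 + π^2)/(1 + π^2).


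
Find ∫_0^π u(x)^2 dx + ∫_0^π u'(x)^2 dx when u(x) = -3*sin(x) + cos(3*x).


||u||_{H^1(0,π)}^2 = 14*π

u'(x) = -3*sin(3*x) - 3*cos(x).
Expand u² and (u')² and integrate term by term on (0, π), using: for integers n ≥ 1, ∫_0^π sin²(nx) dx = ∫_0^π cos²(nx) dx = π/2; for n ≠ n', ∫_0^π sin(nx)sin(n'x) dx = ∫_0^π cos(nx)cos(n'x) dx = 0; and by product-to-sum, ∫_0^π sin(nx)cos(n'x) dx = ½∫_0^π [sin((n+n')x) + sin((n−n')x)] dx, which is 0 when n+n' is even and 2n/(n²−n'²) when n+n' is odd (it need not vanish on (0, π)).
  u² squared terms: (-3)²·∫sin(x)² dx = 9·π/2 = 9*π/2;  (1)²·∫cos(3x)² dx = 1·π/2 = π/2.
  u² cross terms: 2·(-3)·(1)·∫sin(x)·cos(3x) dx = -6·(0) = 0.
  So ∫_0^π u² dx = 9*π/2 + π/2 + 0 = 5*π.
  (u')² squared terms: (-3)²·∫cos(x)² dx = 9·π/2 = 9*π/2;  (-3)²·∫sin(3x)² dx = 9·π/2 = 9*π/2.
  (u')² cross terms: 2·(-3)·(-3)·∫cos(x)·sin(3x) dx = 18·(0) = 0.
  So ∫_0^π (u')² dx = 9*π/2 + 9*π/2 + 0 = 9*π.
||u||_{H^1}^2 = (5*π) + (9*π) = 14*π.


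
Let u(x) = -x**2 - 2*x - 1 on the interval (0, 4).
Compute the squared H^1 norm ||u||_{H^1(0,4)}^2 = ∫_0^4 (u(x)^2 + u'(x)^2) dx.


||u||_{H^1}^2 = 11852/15

The H^1 norm (squared) on an interval (0, L) is
  ||u||_{H^1}^2 = ∫_0^L u(x)^2 dx + ∫_0^L u'(x)^2 dx.
Compute u'(x) = -2*x - 2.
Then u(x)^2 = x**4 + 4*x**3 + 6*x**2 + 4*x + 1 and u'(x)^2 = 4*x**2 + 8*x + 4.
Integrate each monomial from 0 to 4 using ∫_0^4 c·x^n dx = c·4^(n+1)/(n+1):
  ∫_0^4 u(x)^2 dx = ∫_0^4 (x^4 + 4*x^3 + 6*x^2 + 4*x + 1) dx. Term by term:
    ∫_0^4 x^4 dx = 1024/5;  ∫_0^4 4*x^3 dx = 256;  ∫_0^4 6*x^2 dx = 128;
    ∫_0^4 4*x dx = 32;  ∫_0^4 1 dx = 4.
  Sum: 1024/5 + 256 + 128 + 32 + 4 = 3124/5.
  ∫_0^4 u'(x)^2 dx = ∫_0^4 (4*x^2 + 8*x + 4) dx. Term by term:
    ∫_0^4 4*x^2 dx = 256/3;  ∫_0^4 8*x dx = 64;  ∫_0^4 4 dx = 16.
  Sum: 256/3 + 64 + 16 = 496/3.
Adding: ||u||_{H^1}^2 = 3124/5 + 496/3 = 11852/15.
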